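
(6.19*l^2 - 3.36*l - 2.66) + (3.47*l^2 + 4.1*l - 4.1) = 9.66*l^2 + 0.74*l - 6.76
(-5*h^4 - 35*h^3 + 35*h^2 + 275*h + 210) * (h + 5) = -5*h^5 - 60*h^4 - 140*h^3 + 450*h^2 + 1585*h + 1050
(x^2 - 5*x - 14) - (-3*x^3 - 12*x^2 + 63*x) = 3*x^3 + 13*x^2 - 68*x - 14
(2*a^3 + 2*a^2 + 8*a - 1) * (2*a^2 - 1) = 4*a^5 + 4*a^4 + 14*a^3 - 4*a^2 - 8*a + 1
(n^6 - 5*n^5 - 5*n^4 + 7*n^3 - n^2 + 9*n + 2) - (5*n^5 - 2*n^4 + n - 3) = n^6 - 10*n^5 - 3*n^4 + 7*n^3 - n^2 + 8*n + 5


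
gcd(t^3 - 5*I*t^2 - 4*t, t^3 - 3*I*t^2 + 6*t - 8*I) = t^2 - 5*I*t - 4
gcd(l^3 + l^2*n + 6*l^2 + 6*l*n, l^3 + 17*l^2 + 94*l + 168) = l + 6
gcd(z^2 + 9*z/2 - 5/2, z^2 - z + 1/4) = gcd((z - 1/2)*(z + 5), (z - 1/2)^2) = z - 1/2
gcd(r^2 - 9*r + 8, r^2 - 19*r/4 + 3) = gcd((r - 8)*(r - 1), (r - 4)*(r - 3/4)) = 1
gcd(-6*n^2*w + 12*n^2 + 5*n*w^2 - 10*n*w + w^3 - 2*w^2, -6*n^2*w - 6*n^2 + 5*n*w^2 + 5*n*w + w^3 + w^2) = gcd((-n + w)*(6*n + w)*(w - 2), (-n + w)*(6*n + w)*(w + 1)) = -6*n^2 + 5*n*w + w^2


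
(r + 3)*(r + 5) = r^2 + 8*r + 15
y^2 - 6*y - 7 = (y - 7)*(y + 1)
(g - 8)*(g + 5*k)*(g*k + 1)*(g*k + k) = g^4*k^2 + 5*g^3*k^3 - 7*g^3*k^2 + g^3*k - 35*g^2*k^3 - 3*g^2*k^2 - 7*g^2*k - 40*g*k^3 - 35*g*k^2 - 8*g*k - 40*k^2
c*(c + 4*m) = c^2 + 4*c*m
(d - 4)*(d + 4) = d^2 - 16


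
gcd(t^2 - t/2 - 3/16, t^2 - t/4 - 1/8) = t + 1/4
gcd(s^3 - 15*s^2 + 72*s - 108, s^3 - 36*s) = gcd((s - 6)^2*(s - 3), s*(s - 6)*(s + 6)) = s - 6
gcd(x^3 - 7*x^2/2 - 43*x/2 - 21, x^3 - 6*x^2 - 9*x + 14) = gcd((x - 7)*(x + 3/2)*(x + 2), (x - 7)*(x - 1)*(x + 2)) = x^2 - 5*x - 14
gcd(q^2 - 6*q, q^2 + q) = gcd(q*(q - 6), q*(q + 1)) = q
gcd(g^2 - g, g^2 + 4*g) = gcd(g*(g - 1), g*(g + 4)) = g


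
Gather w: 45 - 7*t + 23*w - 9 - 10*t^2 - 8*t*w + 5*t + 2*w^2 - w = -10*t^2 - 2*t + 2*w^2 + w*(22 - 8*t) + 36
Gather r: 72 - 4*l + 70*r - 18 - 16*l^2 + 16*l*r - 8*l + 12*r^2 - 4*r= -16*l^2 - 12*l + 12*r^2 + r*(16*l + 66) + 54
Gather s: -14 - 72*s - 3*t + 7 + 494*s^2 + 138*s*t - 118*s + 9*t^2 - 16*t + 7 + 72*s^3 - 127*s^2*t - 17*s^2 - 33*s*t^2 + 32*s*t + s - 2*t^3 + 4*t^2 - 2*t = 72*s^3 + s^2*(477 - 127*t) + s*(-33*t^2 + 170*t - 189) - 2*t^3 + 13*t^2 - 21*t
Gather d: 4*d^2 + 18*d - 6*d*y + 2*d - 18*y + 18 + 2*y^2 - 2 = 4*d^2 + d*(20 - 6*y) + 2*y^2 - 18*y + 16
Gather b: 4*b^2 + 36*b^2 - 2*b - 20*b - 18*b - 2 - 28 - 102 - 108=40*b^2 - 40*b - 240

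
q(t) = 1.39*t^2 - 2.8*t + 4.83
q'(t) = 2.78*t - 2.8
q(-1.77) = 14.14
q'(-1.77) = -7.72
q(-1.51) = 12.23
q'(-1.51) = -7.00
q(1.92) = 4.58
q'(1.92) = 2.54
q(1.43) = 3.67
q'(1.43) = 1.18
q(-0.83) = 8.11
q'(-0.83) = -5.11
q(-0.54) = 6.75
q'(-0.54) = -4.30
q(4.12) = 16.89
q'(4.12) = 8.65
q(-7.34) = 100.27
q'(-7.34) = -23.21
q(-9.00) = 142.62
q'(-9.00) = -27.82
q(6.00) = 38.07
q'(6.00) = 13.88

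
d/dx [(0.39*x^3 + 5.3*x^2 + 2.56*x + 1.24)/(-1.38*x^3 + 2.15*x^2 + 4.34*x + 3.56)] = (2.22044604925031e-16*x^5 + 8.1525*x^4 + 10.4508*x^3 + 26.7968*x^2 + 32.404*x + 3.732)/(1.9044*x^6 - 5.934*x^5 - 7.3559*x^4 + 8.8364*x^3 + 34.1436*x^2 + 30.9008*x + 12.6736)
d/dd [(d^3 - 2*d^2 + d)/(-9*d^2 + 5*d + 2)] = (-9*d^4 + 10*d^3 + 5*d^2 - 8*d + 2)/(81*d^4 - 90*d^3 - 11*d^2 + 20*d + 4)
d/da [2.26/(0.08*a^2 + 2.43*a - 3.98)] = (-0.3616*a - 5.4918)/(0.08*a^2 + 2.43*a - 3.98)^2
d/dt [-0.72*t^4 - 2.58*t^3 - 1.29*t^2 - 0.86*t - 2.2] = -2.88*t^3 - 7.74*t^2 - 2.58*t - 0.86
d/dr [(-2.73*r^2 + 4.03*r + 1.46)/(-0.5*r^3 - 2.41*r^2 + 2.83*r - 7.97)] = (-1.365*r^4 + 4.03*r^3 + 4.1764*r^2 + 50.5534*r - 36.2509)/(0.25*r^6 + 2.41*r^5 + 2.9781*r^4 - 5.6706*r^3 + 46.4243*r^2 - 45.1102*r + 63.5209)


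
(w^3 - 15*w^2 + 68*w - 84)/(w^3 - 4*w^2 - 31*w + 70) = (w - 6)/(w + 5)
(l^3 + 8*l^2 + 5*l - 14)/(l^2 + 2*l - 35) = (l^2 + l - 2)/(l - 5)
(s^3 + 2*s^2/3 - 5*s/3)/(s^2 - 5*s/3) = (3*s^2 + 2*s - 5)/(3*s - 5)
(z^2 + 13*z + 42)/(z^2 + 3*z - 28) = (z + 6)/(z - 4)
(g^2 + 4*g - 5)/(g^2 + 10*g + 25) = (g - 1)/(g + 5)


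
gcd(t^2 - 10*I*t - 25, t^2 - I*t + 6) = 1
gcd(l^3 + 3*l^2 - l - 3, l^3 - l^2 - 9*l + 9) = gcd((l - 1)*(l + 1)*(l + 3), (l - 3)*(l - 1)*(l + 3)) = l^2 + 2*l - 3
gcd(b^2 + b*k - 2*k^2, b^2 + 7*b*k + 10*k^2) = b + 2*k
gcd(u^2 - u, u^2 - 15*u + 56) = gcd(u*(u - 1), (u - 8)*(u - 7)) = 1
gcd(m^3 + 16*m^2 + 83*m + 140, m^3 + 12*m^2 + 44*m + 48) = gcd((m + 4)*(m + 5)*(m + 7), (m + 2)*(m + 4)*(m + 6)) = m + 4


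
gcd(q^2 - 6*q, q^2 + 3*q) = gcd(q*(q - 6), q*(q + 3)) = q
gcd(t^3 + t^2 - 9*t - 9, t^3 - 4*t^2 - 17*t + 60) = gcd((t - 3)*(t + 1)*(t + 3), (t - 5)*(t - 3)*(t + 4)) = t - 3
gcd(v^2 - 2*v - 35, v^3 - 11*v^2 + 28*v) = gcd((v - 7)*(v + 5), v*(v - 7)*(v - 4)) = v - 7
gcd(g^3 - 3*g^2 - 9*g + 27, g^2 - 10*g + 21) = g - 3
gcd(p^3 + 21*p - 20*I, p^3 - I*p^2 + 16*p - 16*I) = p^2 - 5*I*p - 4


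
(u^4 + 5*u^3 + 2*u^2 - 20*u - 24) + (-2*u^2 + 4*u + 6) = u^4 + 5*u^3 - 16*u - 18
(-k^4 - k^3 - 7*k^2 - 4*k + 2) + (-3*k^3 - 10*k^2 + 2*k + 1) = -k^4 - 4*k^3 - 17*k^2 - 2*k + 3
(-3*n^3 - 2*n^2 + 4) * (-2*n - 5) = 6*n^4 + 19*n^3 + 10*n^2 - 8*n - 20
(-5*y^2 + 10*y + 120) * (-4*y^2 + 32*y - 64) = 20*y^4 - 200*y^3 + 160*y^2 + 3200*y - 7680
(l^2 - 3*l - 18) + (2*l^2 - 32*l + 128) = 3*l^2 - 35*l + 110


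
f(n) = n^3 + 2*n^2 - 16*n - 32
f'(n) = 3*n^2 + 4*n - 16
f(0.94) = -44.44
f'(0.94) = -9.59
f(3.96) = -1.90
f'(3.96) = 46.88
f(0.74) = -42.34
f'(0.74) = -11.40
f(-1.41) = -8.27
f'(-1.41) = -15.68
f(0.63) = -41.04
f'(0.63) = -12.29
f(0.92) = -44.25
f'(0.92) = -9.78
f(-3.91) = 1.36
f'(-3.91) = 14.22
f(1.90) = -48.32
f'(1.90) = 2.43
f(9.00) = 715.00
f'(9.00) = 263.00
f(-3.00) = 7.00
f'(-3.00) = -1.00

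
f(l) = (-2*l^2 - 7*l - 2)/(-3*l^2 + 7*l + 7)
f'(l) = (-4*l - 7)/(-3*l^2 + 7*l + 7) + (6*l - 7)*(-2*l^2 - 7*l - 2)/(-3*l^2 + 7*l + 7)^2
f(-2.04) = -0.20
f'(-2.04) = -0.25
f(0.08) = -0.34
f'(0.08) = -0.68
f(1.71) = -1.94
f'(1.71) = -1.98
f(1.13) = -1.12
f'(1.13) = -1.02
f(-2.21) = -0.16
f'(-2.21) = -0.22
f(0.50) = -0.62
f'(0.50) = -0.67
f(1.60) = -1.74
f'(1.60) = -1.70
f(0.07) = -0.33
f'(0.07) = -0.68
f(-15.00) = 0.45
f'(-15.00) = -0.01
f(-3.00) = -0.02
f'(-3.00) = -0.14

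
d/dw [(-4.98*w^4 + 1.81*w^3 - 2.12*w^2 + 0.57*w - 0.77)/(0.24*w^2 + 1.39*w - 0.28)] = (-2.3904*w^5 - 20.3322*w^4 + 10.6094*w^3 - 4.604*w^2 + 1.5568*w + 0.9107)/(0.0576*w^4 + 0.6672*w^3 + 1.7977*w^2 - 0.7784*w + 0.0784)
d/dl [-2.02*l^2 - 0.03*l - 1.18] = -4.04*l - 0.03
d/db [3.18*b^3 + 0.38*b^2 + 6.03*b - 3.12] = 9.54*b^2 + 0.76*b + 6.03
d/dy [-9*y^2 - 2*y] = -18*y - 2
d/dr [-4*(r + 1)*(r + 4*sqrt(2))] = -8*r - 16*sqrt(2) - 4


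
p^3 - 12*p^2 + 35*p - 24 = (p - 8)*(p - 3)*(p - 1)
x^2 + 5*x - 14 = (x - 2)*(x + 7)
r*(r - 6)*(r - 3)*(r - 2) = r^4 - 11*r^3 + 36*r^2 - 36*r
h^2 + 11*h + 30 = (h + 5)*(h + 6)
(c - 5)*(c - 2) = c^2 - 7*c + 10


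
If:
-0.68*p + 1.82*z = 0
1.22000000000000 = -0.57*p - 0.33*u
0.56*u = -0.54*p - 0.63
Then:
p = -3.37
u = 2.13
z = -1.26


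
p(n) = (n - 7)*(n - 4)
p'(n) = 2*n - 11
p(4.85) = -1.83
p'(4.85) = -1.30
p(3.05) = 3.75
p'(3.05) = -4.90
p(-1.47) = 46.33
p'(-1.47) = -13.94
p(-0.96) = 39.48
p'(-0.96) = -12.92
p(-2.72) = 65.32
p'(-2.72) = -16.44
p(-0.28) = 31.16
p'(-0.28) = -11.56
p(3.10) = 3.51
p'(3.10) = -4.80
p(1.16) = 16.59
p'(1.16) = -8.68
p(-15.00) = 418.00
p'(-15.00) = -41.00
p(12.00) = 40.00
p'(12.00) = 13.00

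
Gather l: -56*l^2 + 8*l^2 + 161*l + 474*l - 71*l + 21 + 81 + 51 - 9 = -48*l^2 + 564*l + 144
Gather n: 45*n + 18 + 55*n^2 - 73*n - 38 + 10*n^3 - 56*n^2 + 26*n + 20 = 10*n^3 - n^2 - 2*n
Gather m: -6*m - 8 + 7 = -6*m - 1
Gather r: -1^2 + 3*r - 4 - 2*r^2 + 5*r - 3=-2*r^2 + 8*r - 8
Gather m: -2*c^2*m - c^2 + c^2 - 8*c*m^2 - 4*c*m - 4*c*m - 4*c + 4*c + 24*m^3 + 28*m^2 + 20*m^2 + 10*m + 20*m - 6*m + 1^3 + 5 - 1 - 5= 24*m^3 + m^2*(48 - 8*c) + m*(-2*c^2 - 8*c + 24)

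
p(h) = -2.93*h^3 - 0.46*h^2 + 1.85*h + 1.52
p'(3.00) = -80.02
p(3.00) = -76.18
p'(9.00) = -718.42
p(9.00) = -2155.06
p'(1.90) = -31.63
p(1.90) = -16.72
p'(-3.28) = -89.70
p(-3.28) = 93.90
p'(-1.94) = -29.45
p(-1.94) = 17.59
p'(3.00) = -80.02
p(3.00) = -76.18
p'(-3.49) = -102.00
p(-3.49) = 114.01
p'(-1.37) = -13.39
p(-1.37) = 5.66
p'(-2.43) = -47.82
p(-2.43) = 36.35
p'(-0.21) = 1.66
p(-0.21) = 1.14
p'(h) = -8.79*h^2 - 0.92*h + 1.85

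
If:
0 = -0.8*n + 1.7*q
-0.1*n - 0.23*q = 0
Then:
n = 0.00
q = 0.00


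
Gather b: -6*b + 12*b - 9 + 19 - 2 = 6*b + 8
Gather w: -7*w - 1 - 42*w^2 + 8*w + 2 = -42*w^2 + w + 1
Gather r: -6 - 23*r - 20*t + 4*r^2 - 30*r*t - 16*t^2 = 4*r^2 + r*(-30*t - 23) - 16*t^2 - 20*t - 6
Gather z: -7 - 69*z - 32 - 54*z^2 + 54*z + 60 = -54*z^2 - 15*z + 21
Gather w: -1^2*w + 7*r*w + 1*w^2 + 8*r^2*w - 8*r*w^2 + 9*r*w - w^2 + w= -8*r*w^2 + w*(8*r^2 + 16*r)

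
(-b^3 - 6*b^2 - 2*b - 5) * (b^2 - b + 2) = -b^5 - 5*b^4 + 2*b^3 - 15*b^2 + b - 10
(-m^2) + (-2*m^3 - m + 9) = -2*m^3 - m^2 - m + 9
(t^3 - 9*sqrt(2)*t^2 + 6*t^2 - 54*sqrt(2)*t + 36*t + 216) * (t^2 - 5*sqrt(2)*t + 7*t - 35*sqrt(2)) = t^5 - 14*sqrt(2)*t^4 + 13*t^4 - 182*sqrt(2)*t^3 + 168*t^3 - 768*sqrt(2)*t^2 + 1638*t^2 - 2340*sqrt(2)*t + 5292*t - 7560*sqrt(2)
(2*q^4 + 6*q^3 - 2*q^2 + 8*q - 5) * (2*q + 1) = 4*q^5 + 14*q^4 + 2*q^3 + 14*q^2 - 2*q - 5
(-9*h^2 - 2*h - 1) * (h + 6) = -9*h^3 - 56*h^2 - 13*h - 6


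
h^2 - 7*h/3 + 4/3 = (h - 4/3)*(h - 1)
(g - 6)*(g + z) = g^2 + g*z - 6*g - 6*z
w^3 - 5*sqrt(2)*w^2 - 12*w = w*(w - 6*sqrt(2))*(w + sqrt(2))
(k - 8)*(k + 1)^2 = k^3 - 6*k^2 - 15*k - 8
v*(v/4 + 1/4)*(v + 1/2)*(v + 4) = v^4/4 + 11*v^3/8 + 13*v^2/8 + v/2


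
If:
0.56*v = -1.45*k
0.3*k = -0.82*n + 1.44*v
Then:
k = -0.386206896551724*v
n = 1.89739276703112*v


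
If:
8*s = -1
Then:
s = -1/8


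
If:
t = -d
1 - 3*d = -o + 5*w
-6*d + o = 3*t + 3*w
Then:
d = -t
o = 3/2 - 3*t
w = 1/2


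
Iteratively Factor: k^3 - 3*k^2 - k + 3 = (k - 3)*(k^2 - 1) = (k - 3)*(k + 1)*(k - 1)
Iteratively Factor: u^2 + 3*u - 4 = (u - 1)*(u + 4)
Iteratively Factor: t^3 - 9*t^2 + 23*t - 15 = (t - 1)*(t^2 - 8*t + 15) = (t - 3)*(t - 1)*(t - 5)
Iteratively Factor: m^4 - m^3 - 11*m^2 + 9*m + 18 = (m - 3)*(m^3 + 2*m^2 - 5*m - 6) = (m - 3)*(m + 1)*(m^2 + m - 6) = (m - 3)*(m + 1)*(m + 3)*(m - 2)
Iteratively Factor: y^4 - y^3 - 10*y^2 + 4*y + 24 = (y + 2)*(y^3 - 3*y^2 - 4*y + 12) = (y - 2)*(y + 2)*(y^2 - y - 6) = (y - 3)*(y - 2)*(y + 2)*(y + 2)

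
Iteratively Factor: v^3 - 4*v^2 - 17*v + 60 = (v + 4)*(v^2 - 8*v + 15) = (v - 3)*(v + 4)*(v - 5)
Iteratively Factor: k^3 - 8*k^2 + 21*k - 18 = (k - 2)*(k^2 - 6*k + 9) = (k - 3)*(k - 2)*(k - 3)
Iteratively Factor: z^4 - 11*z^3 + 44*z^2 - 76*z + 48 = (z - 2)*(z^3 - 9*z^2 + 26*z - 24) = (z - 2)^2*(z^2 - 7*z + 12) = (z - 3)*(z - 2)^2*(z - 4)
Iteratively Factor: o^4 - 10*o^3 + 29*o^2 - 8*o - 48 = (o - 3)*(o^3 - 7*o^2 + 8*o + 16) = (o - 4)*(o - 3)*(o^2 - 3*o - 4) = (o - 4)*(o - 3)*(o + 1)*(o - 4)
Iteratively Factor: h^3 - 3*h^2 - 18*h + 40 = (h + 4)*(h^2 - 7*h + 10) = (h - 5)*(h + 4)*(h - 2)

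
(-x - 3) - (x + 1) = -2*x - 4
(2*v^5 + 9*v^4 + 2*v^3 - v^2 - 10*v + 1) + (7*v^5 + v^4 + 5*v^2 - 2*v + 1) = 9*v^5 + 10*v^4 + 2*v^3 + 4*v^2 - 12*v + 2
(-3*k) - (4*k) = -7*k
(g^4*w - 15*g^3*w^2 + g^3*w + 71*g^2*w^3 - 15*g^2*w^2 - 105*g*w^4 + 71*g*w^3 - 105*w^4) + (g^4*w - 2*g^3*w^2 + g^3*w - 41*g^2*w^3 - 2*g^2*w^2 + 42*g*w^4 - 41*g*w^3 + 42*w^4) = 2*g^4*w - 17*g^3*w^2 + 2*g^3*w + 30*g^2*w^3 - 17*g^2*w^2 - 63*g*w^4 + 30*g*w^3 - 63*w^4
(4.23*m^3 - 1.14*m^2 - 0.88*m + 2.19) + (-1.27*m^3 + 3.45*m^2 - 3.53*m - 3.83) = 2.96*m^3 + 2.31*m^2 - 4.41*m - 1.64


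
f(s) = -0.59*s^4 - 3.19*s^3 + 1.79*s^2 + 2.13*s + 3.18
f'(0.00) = 2.13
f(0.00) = 3.18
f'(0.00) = 2.13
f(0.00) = 3.18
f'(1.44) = -19.61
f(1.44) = -2.10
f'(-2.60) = -30.39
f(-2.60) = 38.85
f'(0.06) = 2.31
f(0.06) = 3.31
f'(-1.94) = -23.60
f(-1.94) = 20.72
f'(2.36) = -73.74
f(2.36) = -42.06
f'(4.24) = -334.63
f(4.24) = -389.45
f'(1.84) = -38.38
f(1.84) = -13.48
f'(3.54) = -209.82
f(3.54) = -201.02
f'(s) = -2.36*s^3 - 9.57*s^2 + 3.58*s + 2.13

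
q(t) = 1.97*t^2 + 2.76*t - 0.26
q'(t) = 3.94*t + 2.76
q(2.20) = 15.35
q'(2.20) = 11.43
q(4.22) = 46.47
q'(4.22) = 19.39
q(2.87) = 23.89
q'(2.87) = 14.07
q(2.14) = 14.67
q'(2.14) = 11.19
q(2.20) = 15.35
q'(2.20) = 11.43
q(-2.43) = 4.67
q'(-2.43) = -6.81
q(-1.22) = -0.70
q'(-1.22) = -2.05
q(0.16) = 0.23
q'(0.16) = 3.39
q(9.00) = 184.15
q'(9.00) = 38.22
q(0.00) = -0.26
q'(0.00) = 2.76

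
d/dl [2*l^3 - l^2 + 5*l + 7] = 6*l^2 - 2*l + 5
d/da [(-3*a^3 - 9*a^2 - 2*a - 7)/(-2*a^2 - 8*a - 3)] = (6*a^4 + 48*a^3 + 95*a^2 + 26*a - 50)/(4*a^4 + 32*a^3 + 76*a^2 + 48*a + 9)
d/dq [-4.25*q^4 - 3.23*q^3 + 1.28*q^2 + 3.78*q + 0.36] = -17.0*q^3 - 9.69*q^2 + 2.56*q + 3.78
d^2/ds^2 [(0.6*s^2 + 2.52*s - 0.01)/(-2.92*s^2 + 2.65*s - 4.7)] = (7.105427357601e-15*s^4 - 52.258656*s^3 + 49.917984*s^2 + 207.0426*s - 89.41523)/(24.897088*s^6 - 67.78488*s^5 + 181.73934*s^4 - 236.821225*s^3 + 292.52565*s^2 - 175.6155*s + 103.823)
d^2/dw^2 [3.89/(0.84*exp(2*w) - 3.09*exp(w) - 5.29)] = ((12.0201 - 13.0704*exp(w))*(-0.84*exp(2*w) + 3.09*exp(w) + 5.29) - 3.89*(1.68*exp(w) - 3.09)*(3.36*exp(w) - 6.18)*exp(w))*exp(w)/(-0.84*exp(2*w) + 3.09*exp(w) + 5.29)^3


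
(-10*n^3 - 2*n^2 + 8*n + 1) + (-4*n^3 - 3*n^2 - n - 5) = -14*n^3 - 5*n^2 + 7*n - 4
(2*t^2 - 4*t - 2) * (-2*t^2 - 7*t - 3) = -4*t^4 - 6*t^3 + 26*t^2 + 26*t + 6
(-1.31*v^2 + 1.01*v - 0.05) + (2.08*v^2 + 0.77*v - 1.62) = 0.77*v^2 + 1.78*v - 1.67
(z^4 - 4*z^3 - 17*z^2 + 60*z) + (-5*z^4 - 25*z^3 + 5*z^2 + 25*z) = -4*z^4 - 29*z^3 - 12*z^2 + 85*z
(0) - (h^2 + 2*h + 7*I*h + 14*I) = -h^2 - 2*h - 7*I*h - 14*I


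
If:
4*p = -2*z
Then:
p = -z/2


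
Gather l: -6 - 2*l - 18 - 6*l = -8*l - 24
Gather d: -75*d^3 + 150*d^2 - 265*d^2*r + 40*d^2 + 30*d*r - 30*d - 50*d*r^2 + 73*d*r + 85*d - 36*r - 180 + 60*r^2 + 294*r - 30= -75*d^3 + d^2*(190 - 265*r) + d*(-50*r^2 + 103*r + 55) + 60*r^2 + 258*r - 210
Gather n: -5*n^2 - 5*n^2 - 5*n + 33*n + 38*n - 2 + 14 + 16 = -10*n^2 + 66*n + 28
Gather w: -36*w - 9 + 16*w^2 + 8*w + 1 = 16*w^2 - 28*w - 8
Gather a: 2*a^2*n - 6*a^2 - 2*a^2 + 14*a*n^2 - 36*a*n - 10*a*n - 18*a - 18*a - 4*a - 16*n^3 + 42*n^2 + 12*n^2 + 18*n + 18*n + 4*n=a^2*(2*n - 8) + a*(14*n^2 - 46*n - 40) - 16*n^3 + 54*n^2 + 40*n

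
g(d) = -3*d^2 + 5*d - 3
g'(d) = 5 - 6*d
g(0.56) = -1.14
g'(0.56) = 1.64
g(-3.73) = -63.39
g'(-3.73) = 27.38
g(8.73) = -187.99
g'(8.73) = -47.38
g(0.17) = -2.24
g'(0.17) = 3.98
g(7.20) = -122.52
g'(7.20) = -38.20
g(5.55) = -67.66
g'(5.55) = -28.30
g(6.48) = -96.57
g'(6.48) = -33.88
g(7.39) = -129.89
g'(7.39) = -39.34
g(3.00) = -15.00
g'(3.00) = -13.00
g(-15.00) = -753.00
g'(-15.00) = 95.00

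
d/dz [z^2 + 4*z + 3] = 2*z + 4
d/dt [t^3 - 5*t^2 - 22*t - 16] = 3*t^2 - 10*t - 22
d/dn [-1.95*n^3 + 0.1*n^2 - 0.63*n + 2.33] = -5.85*n^2 + 0.2*n - 0.63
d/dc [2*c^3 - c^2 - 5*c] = 6*c^2 - 2*c - 5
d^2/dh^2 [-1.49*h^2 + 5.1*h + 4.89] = -2.98000000000000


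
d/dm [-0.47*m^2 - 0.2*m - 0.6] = -0.94*m - 0.2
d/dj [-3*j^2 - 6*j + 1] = -6*j - 6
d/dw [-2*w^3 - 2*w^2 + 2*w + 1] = -6*w^2 - 4*w + 2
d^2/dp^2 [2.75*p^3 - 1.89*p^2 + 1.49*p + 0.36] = 16.5*p - 3.78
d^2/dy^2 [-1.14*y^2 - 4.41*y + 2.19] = -2.28000000000000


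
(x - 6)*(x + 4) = x^2 - 2*x - 24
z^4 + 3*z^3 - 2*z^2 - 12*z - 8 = (z - 2)*(z + 1)*(z + 2)^2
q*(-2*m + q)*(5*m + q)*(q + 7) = -10*m^2*q^2 - 70*m^2*q + 3*m*q^3 + 21*m*q^2 + q^4 + 7*q^3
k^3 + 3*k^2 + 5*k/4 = k*(k + 1/2)*(k + 5/2)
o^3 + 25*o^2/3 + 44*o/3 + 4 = (o + 1/3)*(o + 2)*(o + 6)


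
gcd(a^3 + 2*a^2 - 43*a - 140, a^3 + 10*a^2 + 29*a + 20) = a^2 + 9*a + 20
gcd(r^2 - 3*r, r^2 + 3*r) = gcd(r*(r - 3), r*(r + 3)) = r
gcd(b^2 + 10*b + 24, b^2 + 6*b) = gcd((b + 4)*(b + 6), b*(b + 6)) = b + 6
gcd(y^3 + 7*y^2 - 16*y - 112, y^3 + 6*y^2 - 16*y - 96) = y^2 - 16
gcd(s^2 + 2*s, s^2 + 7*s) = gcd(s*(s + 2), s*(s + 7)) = s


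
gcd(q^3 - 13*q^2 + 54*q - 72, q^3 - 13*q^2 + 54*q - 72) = q^3 - 13*q^2 + 54*q - 72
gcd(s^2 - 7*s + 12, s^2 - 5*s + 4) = s - 4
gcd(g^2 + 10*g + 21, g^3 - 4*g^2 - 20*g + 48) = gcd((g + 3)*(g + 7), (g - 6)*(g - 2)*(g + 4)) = 1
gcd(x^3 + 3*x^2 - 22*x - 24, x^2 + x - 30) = x + 6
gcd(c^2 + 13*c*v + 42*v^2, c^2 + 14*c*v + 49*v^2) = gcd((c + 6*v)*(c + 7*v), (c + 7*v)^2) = c + 7*v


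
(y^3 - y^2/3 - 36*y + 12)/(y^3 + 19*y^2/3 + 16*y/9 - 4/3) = 3*(y - 6)/(3*y + 2)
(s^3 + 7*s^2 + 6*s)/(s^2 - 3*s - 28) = s*(s^2 + 7*s + 6)/(s^2 - 3*s - 28)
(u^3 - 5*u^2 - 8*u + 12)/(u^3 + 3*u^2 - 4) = (u - 6)/(u + 2)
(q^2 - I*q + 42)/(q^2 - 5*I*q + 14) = (q + 6*I)/(q + 2*I)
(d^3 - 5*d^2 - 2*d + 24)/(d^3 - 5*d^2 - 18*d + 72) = (d^2 - 2*d - 8)/(d^2 - 2*d - 24)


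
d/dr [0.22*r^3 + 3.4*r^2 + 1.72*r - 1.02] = 0.66*r^2 + 6.8*r + 1.72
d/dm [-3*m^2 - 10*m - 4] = -6*m - 10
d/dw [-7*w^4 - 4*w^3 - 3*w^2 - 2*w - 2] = -28*w^3 - 12*w^2 - 6*w - 2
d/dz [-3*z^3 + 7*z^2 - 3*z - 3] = -9*z^2 + 14*z - 3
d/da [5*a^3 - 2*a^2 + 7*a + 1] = 15*a^2 - 4*a + 7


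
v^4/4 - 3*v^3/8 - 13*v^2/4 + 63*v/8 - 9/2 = (v/4 + 1)*(v - 3)*(v - 3/2)*(v - 1)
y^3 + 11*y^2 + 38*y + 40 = (y + 2)*(y + 4)*(y + 5)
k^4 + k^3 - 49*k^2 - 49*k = k*(k - 7)*(k + 1)*(k + 7)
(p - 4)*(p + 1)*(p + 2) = p^3 - p^2 - 10*p - 8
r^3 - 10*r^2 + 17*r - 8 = (r - 8)*(r - 1)^2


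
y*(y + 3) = y^2 + 3*y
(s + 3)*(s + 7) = s^2 + 10*s + 21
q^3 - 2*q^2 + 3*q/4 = q*(q - 3/2)*(q - 1/2)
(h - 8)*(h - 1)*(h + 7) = h^3 - 2*h^2 - 55*h + 56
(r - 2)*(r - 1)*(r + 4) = r^3 + r^2 - 10*r + 8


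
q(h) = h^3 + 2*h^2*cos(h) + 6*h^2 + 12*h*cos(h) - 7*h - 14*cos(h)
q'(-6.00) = 21.39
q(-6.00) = 28.56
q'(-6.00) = 21.39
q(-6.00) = 28.56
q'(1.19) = 14.87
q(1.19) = 3.01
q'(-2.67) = -33.27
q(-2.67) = 70.74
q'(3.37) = 53.82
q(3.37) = 34.95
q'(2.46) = 6.31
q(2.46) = 12.53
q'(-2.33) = -43.08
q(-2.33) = 57.64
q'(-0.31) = -5.53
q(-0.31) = -13.98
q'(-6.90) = 39.39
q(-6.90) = 4.16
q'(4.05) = 126.61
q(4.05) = 95.04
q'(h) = -2*h^2*sin(h) + 3*h^2 - 12*h*sin(h) + 4*h*cos(h) + 12*h + 14*sin(h) + 12*cos(h) - 7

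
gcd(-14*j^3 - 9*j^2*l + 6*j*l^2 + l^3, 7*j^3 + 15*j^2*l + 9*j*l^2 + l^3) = 7*j^2 + 8*j*l + l^2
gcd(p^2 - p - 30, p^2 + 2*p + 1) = 1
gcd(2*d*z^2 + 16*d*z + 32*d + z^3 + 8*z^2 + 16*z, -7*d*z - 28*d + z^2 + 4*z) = z + 4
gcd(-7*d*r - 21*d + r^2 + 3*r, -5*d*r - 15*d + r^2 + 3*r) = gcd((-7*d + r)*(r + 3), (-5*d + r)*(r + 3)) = r + 3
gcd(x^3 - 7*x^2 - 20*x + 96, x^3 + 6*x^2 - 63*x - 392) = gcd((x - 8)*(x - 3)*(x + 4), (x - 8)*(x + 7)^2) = x - 8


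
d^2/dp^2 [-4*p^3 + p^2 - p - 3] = 2 - 24*p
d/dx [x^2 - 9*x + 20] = 2*x - 9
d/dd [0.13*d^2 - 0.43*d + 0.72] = 0.26*d - 0.43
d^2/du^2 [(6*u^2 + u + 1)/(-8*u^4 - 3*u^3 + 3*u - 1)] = 2*(-1152*u^8 - 816*u^7 - 886*u^6 - 1251*u^5 + 288*u^4 + 245*u^3 + 93*u^2 + 9*u - 18)/(512*u^12 + 576*u^11 + 216*u^10 - 549*u^9 - 240*u^8 + 63*u^7 + 243*u^6 - 63*u^5 - 30*u^4 - 18*u^3 + 27*u^2 - 9*u + 1)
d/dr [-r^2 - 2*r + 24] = -2*r - 2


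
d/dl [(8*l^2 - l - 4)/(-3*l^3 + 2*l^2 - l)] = 2*(12*l^4 - 3*l^3 - 21*l^2 + 8*l - 2)/(l^2*(9*l^4 - 12*l^3 + 10*l^2 - 4*l + 1))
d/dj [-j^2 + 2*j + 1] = 2 - 2*j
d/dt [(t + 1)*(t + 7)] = 2*t + 8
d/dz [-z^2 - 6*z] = -2*z - 6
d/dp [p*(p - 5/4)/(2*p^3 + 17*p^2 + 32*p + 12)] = (-8*p^4 + 20*p^3 + 213*p^2 + 96*p - 60)/(4*(4*p^6 + 68*p^5 + 417*p^4 + 1136*p^3 + 1432*p^2 + 768*p + 144))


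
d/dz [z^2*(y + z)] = z*(2*y + 3*z)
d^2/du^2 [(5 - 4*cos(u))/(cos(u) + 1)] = 9*(sin(u)^2 + cos(u) + 1)/(cos(u) + 1)^3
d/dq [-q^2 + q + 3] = 1 - 2*q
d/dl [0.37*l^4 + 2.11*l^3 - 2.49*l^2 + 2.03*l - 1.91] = 1.48*l^3 + 6.33*l^2 - 4.98*l + 2.03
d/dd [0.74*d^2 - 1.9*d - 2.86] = 1.48*d - 1.9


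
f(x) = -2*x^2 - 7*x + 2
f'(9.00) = -43.00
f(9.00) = -223.00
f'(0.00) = -7.00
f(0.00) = 2.00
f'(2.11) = -15.44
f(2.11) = -21.67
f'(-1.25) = -2.00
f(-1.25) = 7.62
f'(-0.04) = -6.84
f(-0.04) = 2.28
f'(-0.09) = -6.64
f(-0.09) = 2.61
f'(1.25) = -12.00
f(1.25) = -9.88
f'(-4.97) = 12.88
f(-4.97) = -12.61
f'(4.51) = -25.04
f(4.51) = -70.25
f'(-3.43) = 6.72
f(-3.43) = 2.48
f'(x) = -4*x - 7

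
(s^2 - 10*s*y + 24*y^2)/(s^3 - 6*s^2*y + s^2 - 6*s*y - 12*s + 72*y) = (s - 4*y)/(s^2 + s - 12)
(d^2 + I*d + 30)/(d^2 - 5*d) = (d^2 + I*d + 30)/(d*(d - 5))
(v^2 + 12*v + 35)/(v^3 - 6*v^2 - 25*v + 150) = (v + 7)/(v^2 - 11*v + 30)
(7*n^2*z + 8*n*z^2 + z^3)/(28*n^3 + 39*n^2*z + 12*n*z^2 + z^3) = z/(4*n + z)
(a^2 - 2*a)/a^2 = (a - 2)/a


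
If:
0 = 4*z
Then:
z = 0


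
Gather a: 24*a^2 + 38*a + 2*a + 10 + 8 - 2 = 24*a^2 + 40*a + 16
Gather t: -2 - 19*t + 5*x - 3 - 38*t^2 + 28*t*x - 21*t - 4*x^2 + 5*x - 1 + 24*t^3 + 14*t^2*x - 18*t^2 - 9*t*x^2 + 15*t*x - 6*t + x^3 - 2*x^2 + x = 24*t^3 + t^2*(14*x - 56) + t*(-9*x^2 + 43*x - 46) + x^3 - 6*x^2 + 11*x - 6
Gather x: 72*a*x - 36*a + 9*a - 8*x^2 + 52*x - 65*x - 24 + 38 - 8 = -27*a - 8*x^2 + x*(72*a - 13) + 6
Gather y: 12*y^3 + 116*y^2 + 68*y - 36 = 12*y^3 + 116*y^2 + 68*y - 36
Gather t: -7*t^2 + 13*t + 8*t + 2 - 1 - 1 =-7*t^2 + 21*t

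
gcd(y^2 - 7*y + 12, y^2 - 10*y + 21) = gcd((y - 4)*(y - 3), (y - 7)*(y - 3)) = y - 3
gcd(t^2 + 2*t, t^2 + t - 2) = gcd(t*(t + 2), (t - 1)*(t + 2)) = t + 2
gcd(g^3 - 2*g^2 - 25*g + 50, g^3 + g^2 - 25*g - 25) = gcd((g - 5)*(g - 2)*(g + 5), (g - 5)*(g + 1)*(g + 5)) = g^2 - 25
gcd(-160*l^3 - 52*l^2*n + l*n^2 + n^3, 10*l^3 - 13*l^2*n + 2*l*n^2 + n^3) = 5*l + n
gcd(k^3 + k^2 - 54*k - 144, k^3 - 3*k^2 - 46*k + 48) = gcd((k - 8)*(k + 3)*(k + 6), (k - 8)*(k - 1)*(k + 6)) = k^2 - 2*k - 48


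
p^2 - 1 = (p - 1)*(p + 1)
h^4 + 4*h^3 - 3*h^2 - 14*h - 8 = (h - 2)*(h + 1)^2*(h + 4)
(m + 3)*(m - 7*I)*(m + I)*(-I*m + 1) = -I*m^4 - 5*m^3 - 3*I*m^3 - 15*m^2 - 13*I*m^2 + 7*m - 39*I*m + 21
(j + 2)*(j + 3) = j^2 + 5*j + 6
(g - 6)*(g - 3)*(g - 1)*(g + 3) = g^4 - 7*g^3 - 3*g^2 + 63*g - 54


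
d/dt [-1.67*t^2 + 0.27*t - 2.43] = 0.27 - 3.34*t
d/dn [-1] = 0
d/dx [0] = 0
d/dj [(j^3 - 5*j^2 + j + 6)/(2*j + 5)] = (4*j^3 + 5*j^2 - 50*j - 7)/(4*j^2 + 20*j + 25)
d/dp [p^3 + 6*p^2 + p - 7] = 3*p^2 + 12*p + 1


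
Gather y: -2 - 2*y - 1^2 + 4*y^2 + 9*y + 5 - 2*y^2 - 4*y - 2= 2*y^2 + 3*y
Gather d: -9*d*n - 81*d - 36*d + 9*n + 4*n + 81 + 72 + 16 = d*(-9*n - 117) + 13*n + 169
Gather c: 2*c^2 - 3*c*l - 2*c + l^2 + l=2*c^2 + c*(-3*l - 2) + l^2 + l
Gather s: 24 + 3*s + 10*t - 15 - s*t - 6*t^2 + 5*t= s*(3 - t) - 6*t^2 + 15*t + 9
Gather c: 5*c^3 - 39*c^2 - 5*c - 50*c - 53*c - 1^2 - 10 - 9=5*c^3 - 39*c^2 - 108*c - 20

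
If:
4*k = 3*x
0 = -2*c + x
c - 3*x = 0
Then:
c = 0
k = 0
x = 0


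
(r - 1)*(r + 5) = r^2 + 4*r - 5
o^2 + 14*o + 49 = (o + 7)^2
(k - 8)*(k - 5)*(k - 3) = k^3 - 16*k^2 + 79*k - 120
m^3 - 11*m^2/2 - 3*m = m*(m - 6)*(m + 1/2)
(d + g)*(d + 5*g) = d^2 + 6*d*g + 5*g^2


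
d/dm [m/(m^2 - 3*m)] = -1/(m - 3)^2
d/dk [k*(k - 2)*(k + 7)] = 3*k^2 + 10*k - 14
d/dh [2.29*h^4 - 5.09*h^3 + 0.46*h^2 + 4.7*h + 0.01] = 9.16*h^3 - 15.27*h^2 + 0.92*h + 4.7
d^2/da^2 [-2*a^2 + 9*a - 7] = -4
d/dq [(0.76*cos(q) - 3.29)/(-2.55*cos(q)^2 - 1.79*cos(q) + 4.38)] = (-1.938*cos(q)^2 + 16.779*cos(q) + 2.5603)*sin(q)/(6.5025*cos(q)^4 + 9.129*cos(q)^3 - 19.1339*cos(q)^2 - 15.6804*cos(q) + 19.1844)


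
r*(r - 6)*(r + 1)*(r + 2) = r^4 - 3*r^3 - 16*r^2 - 12*r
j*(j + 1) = j^2 + j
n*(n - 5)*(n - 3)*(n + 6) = n^4 - 2*n^3 - 33*n^2 + 90*n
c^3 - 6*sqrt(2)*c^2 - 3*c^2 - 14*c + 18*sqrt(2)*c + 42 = (c - 3)*(c - 7*sqrt(2))*(c + sqrt(2))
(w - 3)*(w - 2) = w^2 - 5*w + 6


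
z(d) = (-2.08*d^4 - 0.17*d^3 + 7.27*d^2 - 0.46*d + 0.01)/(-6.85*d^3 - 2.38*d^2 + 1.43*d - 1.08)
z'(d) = (20.55*d^2 + 4.76*d - 1.43)*(-2.08*d^4 - 0.17*d^3 + 7.27*d^2 - 0.46*d + 0.01)/(-6.85*d^3 - 2.38*d^2 + 1.43*d - 1.08)^2 + (-8.32*d^3 - 0.51*d^2 + 14.54*d - 0.46)/(-6.85*d^3 - 2.38*d^2 + 1.43*d - 1.08) = (14.248*d^6 + 9.9008*d^5 + 41.2809*d^4 + 2.19740000000001*d^3 + 10.0576*d^2 - 15.6556*d + 0.4825)/(46.9225*d^6 + 32.606*d^5 - 13.9266*d^4 + 7.9892*d^3 + 7.1857*d^2 - 3.0888*d + 1.1664)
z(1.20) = -0.36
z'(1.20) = 0.71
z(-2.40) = -0.31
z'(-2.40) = 0.58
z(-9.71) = -2.93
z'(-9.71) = 0.31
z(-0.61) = -2.14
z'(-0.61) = 11.47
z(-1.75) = 0.17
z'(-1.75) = 1.02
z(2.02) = 0.11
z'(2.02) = 0.49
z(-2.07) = -0.10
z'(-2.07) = 0.72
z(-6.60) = -1.93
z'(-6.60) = 0.33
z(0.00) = -0.01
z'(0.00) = 0.41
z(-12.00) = -3.64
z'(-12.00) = 0.31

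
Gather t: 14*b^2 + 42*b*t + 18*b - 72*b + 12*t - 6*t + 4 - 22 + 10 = 14*b^2 - 54*b + t*(42*b + 6) - 8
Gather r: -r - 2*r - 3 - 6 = -3*r - 9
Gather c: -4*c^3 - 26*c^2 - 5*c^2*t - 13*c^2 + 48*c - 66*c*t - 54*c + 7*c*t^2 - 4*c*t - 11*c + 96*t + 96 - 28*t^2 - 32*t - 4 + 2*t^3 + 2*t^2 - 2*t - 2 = -4*c^3 + c^2*(-5*t - 39) + c*(7*t^2 - 70*t - 17) + 2*t^3 - 26*t^2 + 62*t + 90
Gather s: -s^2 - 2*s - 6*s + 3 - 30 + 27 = -s^2 - 8*s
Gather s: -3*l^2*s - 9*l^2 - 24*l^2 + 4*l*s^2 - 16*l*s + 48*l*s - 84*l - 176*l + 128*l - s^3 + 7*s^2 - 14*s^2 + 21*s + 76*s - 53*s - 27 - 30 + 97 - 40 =-33*l^2 - 132*l - s^3 + s^2*(4*l - 7) + s*(-3*l^2 + 32*l + 44)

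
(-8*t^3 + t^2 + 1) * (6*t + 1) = -48*t^4 - 2*t^3 + t^2 + 6*t + 1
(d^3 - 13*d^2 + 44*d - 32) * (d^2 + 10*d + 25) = d^5 - 3*d^4 - 61*d^3 + 83*d^2 + 780*d - 800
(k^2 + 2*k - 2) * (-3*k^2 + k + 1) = -3*k^4 - 5*k^3 + 9*k^2 - 2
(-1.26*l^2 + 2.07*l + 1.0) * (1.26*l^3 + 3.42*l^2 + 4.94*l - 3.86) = -1.5876*l^5 - 1.701*l^4 + 2.115*l^3 + 18.5094*l^2 - 3.0502*l - 3.86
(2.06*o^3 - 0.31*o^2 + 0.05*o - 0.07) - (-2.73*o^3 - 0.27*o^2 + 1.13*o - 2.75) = 4.79*o^3 - 0.04*o^2 - 1.08*o + 2.68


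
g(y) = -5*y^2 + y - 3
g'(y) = 1 - 10*y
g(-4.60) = -113.40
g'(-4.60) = 47.00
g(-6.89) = -247.25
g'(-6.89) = 69.90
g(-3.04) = -52.25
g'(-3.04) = 31.40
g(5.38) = -142.34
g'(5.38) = -52.80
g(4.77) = -111.99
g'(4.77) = -46.70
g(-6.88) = -246.55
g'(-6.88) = 69.80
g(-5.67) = -169.41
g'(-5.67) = 57.70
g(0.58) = -4.10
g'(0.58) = -4.80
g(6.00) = -177.00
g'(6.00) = -59.00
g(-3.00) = -51.00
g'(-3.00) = 31.00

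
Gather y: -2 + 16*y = 16*y - 2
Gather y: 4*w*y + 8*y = y*(4*w + 8)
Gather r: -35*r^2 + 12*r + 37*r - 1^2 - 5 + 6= -35*r^2 + 49*r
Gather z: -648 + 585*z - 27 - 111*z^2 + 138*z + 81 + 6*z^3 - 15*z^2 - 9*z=6*z^3 - 126*z^2 + 714*z - 594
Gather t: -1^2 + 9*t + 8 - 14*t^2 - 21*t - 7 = -14*t^2 - 12*t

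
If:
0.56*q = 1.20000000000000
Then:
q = 2.14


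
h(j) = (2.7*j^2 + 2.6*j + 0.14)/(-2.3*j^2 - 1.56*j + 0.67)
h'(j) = (4.6*j + 1.56)*(2.7*j^2 + 2.6*j + 0.14)/(-2.3*j^2 - 1.56*j + 0.67)^2 + (5.4*j + 2.6)/(-2.3*j^2 - 1.56*j + 0.67)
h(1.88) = -1.40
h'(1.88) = 0.15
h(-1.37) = -1.09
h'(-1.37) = -0.25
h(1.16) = -1.60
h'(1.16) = 0.52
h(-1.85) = -1.06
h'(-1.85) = 0.01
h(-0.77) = -0.51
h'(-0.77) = -1.06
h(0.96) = -1.74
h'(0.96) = 0.88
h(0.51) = -3.00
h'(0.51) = 8.77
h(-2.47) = -1.07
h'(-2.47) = 0.02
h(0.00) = 0.21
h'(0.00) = 4.37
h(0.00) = 0.21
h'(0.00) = 4.37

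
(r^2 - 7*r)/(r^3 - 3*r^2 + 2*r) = (r - 7)/(r^2 - 3*r + 2)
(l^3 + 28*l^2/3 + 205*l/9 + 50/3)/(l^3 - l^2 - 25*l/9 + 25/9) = (3*l^2 + 23*l + 30)/(3*l^2 - 8*l + 5)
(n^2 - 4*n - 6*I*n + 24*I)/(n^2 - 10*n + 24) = (n - 6*I)/(n - 6)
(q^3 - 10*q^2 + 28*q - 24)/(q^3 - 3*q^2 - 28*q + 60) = (q - 2)/(q + 5)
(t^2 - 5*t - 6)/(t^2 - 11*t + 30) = (t + 1)/(t - 5)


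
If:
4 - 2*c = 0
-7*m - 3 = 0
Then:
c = 2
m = -3/7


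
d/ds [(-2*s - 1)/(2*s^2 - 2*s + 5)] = 4*(s^2 + s - 3)/(4*s^4 - 8*s^3 + 24*s^2 - 20*s + 25)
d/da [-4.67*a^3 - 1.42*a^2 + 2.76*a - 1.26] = -14.01*a^2 - 2.84*a + 2.76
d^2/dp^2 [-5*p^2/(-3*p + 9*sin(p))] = (-5*p^3*sin(p) + 15*p^2*cos(2*p)/2 + 45*p^2/2 - 30*p*sin(2*p) - 15*cos(2*p) + 15)/(p - 3*sin(p))^3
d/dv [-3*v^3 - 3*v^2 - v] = -9*v^2 - 6*v - 1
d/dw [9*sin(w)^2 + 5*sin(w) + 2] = (18*sin(w) + 5)*cos(w)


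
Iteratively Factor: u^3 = (u)*(u^2) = u^2*(u)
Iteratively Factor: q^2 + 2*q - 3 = (q - 1)*(q + 3)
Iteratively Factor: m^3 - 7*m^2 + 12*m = (m)*(m^2 - 7*m + 12) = m*(m - 4)*(m - 3)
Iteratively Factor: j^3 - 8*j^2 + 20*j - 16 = (j - 4)*(j^2 - 4*j + 4) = (j - 4)*(j - 2)*(j - 2)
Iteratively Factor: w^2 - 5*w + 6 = (w - 2)*(w - 3)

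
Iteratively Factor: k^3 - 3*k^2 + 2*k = (k - 2)*(k^2 - k) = k*(k - 2)*(k - 1)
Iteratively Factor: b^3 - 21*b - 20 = (b + 4)*(b^2 - 4*b - 5) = (b + 1)*(b + 4)*(b - 5)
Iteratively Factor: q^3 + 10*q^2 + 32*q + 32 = (q + 4)*(q^2 + 6*q + 8) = (q + 2)*(q + 4)*(q + 4)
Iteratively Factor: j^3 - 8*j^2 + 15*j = (j - 3)*(j^2 - 5*j) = (j - 5)*(j - 3)*(j)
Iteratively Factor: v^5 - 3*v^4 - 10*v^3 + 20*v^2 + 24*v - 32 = (v - 2)*(v^4 - v^3 - 12*v^2 - 4*v + 16) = (v - 2)*(v - 1)*(v^3 - 12*v - 16) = (v - 2)*(v - 1)*(v + 2)*(v^2 - 2*v - 8) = (v - 2)*(v - 1)*(v + 2)^2*(v - 4)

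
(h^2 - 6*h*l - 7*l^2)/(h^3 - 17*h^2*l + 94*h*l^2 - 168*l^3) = (h + l)/(h^2 - 10*h*l + 24*l^2)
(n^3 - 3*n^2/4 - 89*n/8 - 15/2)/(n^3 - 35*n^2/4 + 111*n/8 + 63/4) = (2*n^2 - 3*n - 20)/(2*n^2 - 19*n + 42)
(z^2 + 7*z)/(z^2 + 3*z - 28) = z/(z - 4)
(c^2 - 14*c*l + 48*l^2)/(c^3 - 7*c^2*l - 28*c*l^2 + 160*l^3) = (c - 6*l)/(c^2 + c*l - 20*l^2)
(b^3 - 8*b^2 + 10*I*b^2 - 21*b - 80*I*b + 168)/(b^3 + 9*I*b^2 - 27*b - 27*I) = (b^2 + b*(-8 + 7*I) - 56*I)/(b^2 + 6*I*b - 9)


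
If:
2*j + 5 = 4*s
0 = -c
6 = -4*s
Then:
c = 0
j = -11/2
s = -3/2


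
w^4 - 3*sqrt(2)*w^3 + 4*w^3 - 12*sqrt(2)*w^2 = w^2*(w + 4)*(w - 3*sqrt(2))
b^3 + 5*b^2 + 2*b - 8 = (b - 1)*(b + 2)*(b + 4)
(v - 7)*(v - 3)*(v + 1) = v^3 - 9*v^2 + 11*v + 21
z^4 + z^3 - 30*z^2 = z^2*(z - 5)*(z + 6)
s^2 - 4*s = s*(s - 4)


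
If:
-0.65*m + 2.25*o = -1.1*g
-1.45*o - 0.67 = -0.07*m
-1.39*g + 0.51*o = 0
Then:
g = -0.21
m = -2.35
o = -0.58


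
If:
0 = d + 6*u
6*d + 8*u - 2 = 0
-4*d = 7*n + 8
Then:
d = 3/7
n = -68/49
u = -1/14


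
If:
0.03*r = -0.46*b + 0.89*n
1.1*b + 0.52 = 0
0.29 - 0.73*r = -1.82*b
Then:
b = -0.47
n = -0.27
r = -0.78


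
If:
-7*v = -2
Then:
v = 2/7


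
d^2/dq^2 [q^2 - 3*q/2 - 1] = 2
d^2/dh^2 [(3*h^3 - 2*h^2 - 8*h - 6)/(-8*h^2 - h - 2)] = 2*(541*h^3 + 1038*h^2 - 276*h - 98)/(512*h^6 + 192*h^5 + 408*h^4 + 97*h^3 + 102*h^2 + 12*h + 8)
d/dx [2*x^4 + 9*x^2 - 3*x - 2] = 8*x^3 + 18*x - 3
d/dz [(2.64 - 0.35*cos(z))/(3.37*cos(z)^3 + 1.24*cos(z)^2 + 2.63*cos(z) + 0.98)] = (-2.359*cos(z)^3 + 26.2564*cos(z)^2 + 6.5472*cos(z) + 7.2862)*sin(z)/(11.3569*cos(z)^6 + 8.3576*cos(z)^5 + 19.2638*cos(z)^4 + 13.1276*cos(z)^3 + 9.3473*cos(z)^2 + 5.1548*cos(z) + 0.9604)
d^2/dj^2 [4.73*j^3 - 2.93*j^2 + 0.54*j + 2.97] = 28.38*j - 5.86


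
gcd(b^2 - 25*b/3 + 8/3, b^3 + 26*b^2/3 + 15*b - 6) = b - 1/3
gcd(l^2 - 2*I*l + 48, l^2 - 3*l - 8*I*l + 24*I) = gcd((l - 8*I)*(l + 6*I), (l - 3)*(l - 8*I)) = l - 8*I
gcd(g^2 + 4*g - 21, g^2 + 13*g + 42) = g + 7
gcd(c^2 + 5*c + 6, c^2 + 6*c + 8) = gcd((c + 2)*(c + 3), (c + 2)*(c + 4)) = c + 2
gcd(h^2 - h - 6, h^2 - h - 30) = 1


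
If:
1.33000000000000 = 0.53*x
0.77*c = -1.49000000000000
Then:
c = -1.94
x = 2.51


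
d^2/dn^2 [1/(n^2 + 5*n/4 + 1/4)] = 8*(-16*n^2 - 20*n + (8*n + 5)^2 - 4)/(4*n^2 + 5*n + 1)^3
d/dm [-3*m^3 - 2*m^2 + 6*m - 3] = -9*m^2 - 4*m + 6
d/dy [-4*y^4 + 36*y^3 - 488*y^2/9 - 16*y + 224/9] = -16*y^3 + 108*y^2 - 976*y/9 - 16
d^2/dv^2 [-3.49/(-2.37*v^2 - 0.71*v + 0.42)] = (-39.205962*v^2 - 11.745246*v + 3.49*(4.74*v + 0.71)*(9.48*v + 1.42) + 6.947892)/(2.37*v^2 + 0.71*v - 0.42)^3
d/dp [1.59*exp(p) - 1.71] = 1.59*exp(p)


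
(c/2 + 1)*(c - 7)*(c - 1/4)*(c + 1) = c^4/2 - 17*c^3/8 - 9*c^2 - 37*c/8 + 7/4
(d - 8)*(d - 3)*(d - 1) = d^3 - 12*d^2 + 35*d - 24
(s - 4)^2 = s^2 - 8*s + 16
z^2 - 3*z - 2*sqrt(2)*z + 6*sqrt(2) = (z - 3)*(z - 2*sqrt(2))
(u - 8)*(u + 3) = u^2 - 5*u - 24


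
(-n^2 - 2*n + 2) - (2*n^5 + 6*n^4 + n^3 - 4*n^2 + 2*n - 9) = -2*n^5 - 6*n^4 - n^3 + 3*n^2 - 4*n + 11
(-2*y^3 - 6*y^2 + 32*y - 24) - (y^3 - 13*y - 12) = -3*y^3 - 6*y^2 + 45*y - 12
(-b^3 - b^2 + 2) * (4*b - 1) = -4*b^4 - 3*b^3 + b^2 + 8*b - 2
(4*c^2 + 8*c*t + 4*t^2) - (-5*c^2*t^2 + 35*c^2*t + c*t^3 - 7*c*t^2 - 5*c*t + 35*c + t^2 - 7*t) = 5*c^2*t^2 - 35*c^2*t + 4*c^2 - c*t^3 + 7*c*t^2 + 13*c*t - 35*c + 3*t^2 + 7*t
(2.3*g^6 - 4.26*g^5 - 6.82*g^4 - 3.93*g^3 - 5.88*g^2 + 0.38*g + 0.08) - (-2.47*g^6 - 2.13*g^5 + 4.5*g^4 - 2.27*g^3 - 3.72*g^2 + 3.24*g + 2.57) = 4.77*g^6 - 2.13*g^5 - 11.32*g^4 - 1.66*g^3 - 2.16*g^2 - 2.86*g - 2.49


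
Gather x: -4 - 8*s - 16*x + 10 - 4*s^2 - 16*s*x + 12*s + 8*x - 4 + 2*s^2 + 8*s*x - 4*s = -2*s^2 + x*(-8*s - 8) + 2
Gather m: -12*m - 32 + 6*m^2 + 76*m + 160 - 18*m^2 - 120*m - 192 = -12*m^2 - 56*m - 64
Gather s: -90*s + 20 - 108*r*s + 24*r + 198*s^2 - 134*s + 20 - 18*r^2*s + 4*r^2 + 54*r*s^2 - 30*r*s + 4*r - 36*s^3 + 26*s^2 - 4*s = 4*r^2 + 28*r - 36*s^3 + s^2*(54*r + 224) + s*(-18*r^2 - 138*r - 228) + 40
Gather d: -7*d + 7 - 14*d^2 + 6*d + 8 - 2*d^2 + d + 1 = 16 - 16*d^2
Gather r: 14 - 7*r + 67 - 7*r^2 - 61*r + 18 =-7*r^2 - 68*r + 99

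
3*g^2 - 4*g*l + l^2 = (-3*g + l)*(-g + l)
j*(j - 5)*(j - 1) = j^3 - 6*j^2 + 5*j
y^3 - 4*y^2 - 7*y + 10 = (y - 5)*(y - 1)*(y + 2)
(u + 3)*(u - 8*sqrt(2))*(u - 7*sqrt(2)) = u^3 - 15*sqrt(2)*u^2 + 3*u^2 - 45*sqrt(2)*u + 112*u + 336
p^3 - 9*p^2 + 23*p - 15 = (p - 5)*(p - 3)*(p - 1)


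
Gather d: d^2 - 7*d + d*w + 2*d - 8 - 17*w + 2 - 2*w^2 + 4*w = d^2 + d*(w - 5) - 2*w^2 - 13*w - 6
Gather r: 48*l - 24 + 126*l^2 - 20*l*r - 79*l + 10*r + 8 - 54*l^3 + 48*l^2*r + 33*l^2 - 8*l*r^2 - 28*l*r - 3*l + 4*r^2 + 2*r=-54*l^3 + 159*l^2 - 34*l + r^2*(4 - 8*l) + r*(48*l^2 - 48*l + 12) - 16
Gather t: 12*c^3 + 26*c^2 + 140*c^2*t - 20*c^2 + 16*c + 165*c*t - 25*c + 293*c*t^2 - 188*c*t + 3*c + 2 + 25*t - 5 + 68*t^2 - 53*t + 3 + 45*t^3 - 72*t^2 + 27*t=12*c^3 + 6*c^2 - 6*c + 45*t^3 + t^2*(293*c - 4) + t*(140*c^2 - 23*c - 1)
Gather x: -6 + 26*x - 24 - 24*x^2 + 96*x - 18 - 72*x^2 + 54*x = -96*x^2 + 176*x - 48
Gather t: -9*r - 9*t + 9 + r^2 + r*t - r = r^2 - 10*r + t*(r - 9) + 9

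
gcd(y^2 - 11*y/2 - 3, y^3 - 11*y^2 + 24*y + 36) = y - 6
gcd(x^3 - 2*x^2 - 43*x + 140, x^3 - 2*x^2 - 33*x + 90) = x - 5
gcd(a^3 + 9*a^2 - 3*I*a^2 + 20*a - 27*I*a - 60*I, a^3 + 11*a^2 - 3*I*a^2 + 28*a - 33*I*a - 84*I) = a^2 + a*(4 - 3*I) - 12*I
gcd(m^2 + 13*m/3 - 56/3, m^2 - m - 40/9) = m - 8/3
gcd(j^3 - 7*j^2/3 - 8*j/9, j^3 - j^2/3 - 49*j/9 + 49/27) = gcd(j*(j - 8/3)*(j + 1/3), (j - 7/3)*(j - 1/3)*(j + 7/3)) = 1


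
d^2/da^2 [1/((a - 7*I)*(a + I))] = 2*((a - 7*I)^2 + (a - 7*I)*(a + I) + (a + I)^2)/((a - 7*I)^3*(a + I)^3)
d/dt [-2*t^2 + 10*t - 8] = 10 - 4*t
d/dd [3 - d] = -1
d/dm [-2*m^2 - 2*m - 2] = -4*m - 2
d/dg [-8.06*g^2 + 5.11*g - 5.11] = 5.11 - 16.12*g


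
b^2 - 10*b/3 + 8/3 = (b - 2)*(b - 4/3)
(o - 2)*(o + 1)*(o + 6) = o^3 + 5*o^2 - 8*o - 12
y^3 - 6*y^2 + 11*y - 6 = (y - 3)*(y - 2)*(y - 1)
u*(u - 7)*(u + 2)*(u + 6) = u^4 + u^3 - 44*u^2 - 84*u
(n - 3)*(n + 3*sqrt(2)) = n^2 - 3*n + 3*sqrt(2)*n - 9*sqrt(2)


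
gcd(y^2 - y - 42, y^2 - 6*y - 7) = y - 7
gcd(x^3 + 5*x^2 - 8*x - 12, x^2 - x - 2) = x^2 - x - 2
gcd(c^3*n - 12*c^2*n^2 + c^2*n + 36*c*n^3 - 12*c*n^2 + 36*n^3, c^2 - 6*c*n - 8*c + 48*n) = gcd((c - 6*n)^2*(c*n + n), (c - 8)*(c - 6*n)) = c - 6*n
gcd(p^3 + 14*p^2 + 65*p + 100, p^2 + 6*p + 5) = p + 5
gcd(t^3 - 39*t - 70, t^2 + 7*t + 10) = t^2 + 7*t + 10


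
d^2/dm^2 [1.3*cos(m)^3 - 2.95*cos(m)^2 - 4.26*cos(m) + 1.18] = 3.285*cos(m) + 5.9*cos(2*m) - 2.925*cos(3*m)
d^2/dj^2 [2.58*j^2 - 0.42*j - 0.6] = 5.16000000000000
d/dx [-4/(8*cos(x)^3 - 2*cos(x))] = 2*(1 - 12*cos(x)^2)*sin(x)/((4*cos(x)^2 - 1)^2*cos(x)^2)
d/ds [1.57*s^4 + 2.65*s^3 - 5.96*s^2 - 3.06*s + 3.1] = 6.28*s^3 + 7.95*s^2 - 11.92*s - 3.06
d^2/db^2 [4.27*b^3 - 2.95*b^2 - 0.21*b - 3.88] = 25.62*b - 5.9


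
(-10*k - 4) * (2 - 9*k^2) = 90*k^3 + 36*k^2 - 20*k - 8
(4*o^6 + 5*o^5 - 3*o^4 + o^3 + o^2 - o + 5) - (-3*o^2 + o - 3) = 4*o^6 + 5*o^5 - 3*o^4 + o^3 + 4*o^2 - 2*o + 8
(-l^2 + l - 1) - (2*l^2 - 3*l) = -3*l^2 + 4*l - 1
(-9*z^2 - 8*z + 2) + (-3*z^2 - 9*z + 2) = -12*z^2 - 17*z + 4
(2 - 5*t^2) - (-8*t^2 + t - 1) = 3*t^2 - t + 3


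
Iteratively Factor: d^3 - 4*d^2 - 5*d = (d + 1)*(d^2 - 5*d) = d*(d + 1)*(d - 5)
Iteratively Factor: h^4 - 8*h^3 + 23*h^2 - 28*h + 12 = (h - 1)*(h^3 - 7*h^2 + 16*h - 12) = (h - 2)*(h - 1)*(h^2 - 5*h + 6) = (h - 3)*(h - 2)*(h - 1)*(h - 2)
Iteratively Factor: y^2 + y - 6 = (y - 2)*(y + 3)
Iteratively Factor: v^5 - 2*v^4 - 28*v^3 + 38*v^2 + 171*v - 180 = (v + 4)*(v^4 - 6*v^3 - 4*v^2 + 54*v - 45) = (v + 3)*(v + 4)*(v^3 - 9*v^2 + 23*v - 15) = (v - 3)*(v + 3)*(v + 4)*(v^2 - 6*v + 5) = (v - 5)*(v - 3)*(v + 3)*(v + 4)*(v - 1)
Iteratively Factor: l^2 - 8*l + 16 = (l - 4)*(l - 4)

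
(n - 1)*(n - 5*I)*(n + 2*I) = n^3 - n^2 - 3*I*n^2 + 10*n + 3*I*n - 10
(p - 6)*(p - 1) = p^2 - 7*p + 6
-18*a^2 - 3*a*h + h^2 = (-6*a + h)*(3*a + h)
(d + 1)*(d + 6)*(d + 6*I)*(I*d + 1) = I*d^4 - 5*d^3 + 7*I*d^3 - 35*d^2 + 12*I*d^2 - 30*d + 42*I*d + 36*I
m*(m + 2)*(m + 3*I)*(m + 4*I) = m^4 + 2*m^3 + 7*I*m^3 - 12*m^2 + 14*I*m^2 - 24*m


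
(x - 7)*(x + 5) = x^2 - 2*x - 35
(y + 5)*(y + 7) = y^2 + 12*y + 35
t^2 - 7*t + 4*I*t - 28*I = (t - 7)*(t + 4*I)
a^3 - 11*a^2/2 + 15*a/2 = a*(a - 3)*(a - 5/2)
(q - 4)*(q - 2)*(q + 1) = q^3 - 5*q^2 + 2*q + 8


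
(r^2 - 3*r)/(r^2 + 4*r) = (r - 3)/(r + 4)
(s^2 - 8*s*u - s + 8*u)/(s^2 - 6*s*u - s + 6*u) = (s - 8*u)/(s - 6*u)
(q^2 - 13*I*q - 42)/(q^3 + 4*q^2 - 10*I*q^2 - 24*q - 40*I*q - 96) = (q - 7*I)/(q^2 + 4*q*(1 - I) - 16*I)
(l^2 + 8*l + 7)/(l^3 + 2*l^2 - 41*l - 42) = 1/(l - 6)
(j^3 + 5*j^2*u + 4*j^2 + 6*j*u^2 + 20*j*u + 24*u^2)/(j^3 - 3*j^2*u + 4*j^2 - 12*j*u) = (-j^2 - 5*j*u - 6*u^2)/(j*(-j + 3*u))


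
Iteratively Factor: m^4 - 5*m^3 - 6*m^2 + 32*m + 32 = (m - 4)*(m^3 - m^2 - 10*m - 8) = (m - 4)*(m + 1)*(m^2 - 2*m - 8) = (m - 4)*(m + 1)*(m + 2)*(m - 4)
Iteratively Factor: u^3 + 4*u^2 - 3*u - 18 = (u + 3)*(u^2 + u - 6) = (u + 3)^2*(u - 2)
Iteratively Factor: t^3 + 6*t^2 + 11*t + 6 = (t + 3)*(t^2 + 3*t + 2) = (t + 2)*(t + 3)*(t + 1)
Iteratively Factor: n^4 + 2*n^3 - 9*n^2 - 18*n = (n + 2)*(n^3 - 9*n) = n*(n + 2)*(n^2 - 9) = n*(n + 2)*(n + 3)*(n - 3)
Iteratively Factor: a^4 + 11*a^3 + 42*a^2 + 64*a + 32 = (a + 2)*(a^3 + 9*a^2 + 24*a + 16) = (a + 2)*(a + 4)*(a^2 + 5*a + 4) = (a + 2)*(a + 4)^2*(a + 1)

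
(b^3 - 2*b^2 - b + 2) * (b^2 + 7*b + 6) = b^5 + 5*b^4 - 9*b^3 - 17*b^2 + 8*b + 12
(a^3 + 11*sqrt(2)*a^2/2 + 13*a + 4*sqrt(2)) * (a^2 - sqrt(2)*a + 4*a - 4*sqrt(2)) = a^5 + 4*a^4 + 9*sqrt(2)*a^4/2 + 2*a^3 + 18*sqrt(2)*a^3 - 9*sqrt(2)*a^2 + 8*a^2 - 36*sqrt(2)*a - 8*a - 32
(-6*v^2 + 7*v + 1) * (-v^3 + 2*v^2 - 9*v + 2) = 6*v^5 - 19*v^4 + 67*v^3 - 73*v^2 + 5*v + 2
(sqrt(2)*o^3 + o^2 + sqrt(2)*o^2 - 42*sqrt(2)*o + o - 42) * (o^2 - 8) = sqrt(2)*o^5 + o^4 + sqrt(2)*o^4 - 50*sqrt(2)*o^3 + o^3 - 50*o^2 - 8*sqrt(2)*o^2 - 8*o + 336*sqrt(2)*o + 336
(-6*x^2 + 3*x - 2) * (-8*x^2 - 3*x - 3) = 48*x^4 - 6*x^3 + 25*x^2 - 3*x + 6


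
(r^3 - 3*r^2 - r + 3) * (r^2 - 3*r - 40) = r^5 - 6*r^4 - 32*r^3 + 126*r^2 + 31*r - 120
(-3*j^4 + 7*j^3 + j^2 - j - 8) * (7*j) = -21*j^5 + 49*j^4 + 7*j^3 - 7*j^2 - 56*j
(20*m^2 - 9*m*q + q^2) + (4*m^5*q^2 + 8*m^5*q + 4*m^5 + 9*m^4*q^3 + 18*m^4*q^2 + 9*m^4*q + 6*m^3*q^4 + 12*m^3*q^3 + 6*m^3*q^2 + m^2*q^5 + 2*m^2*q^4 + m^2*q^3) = 4*m^5*q^2 + 8*m^5*q + 4*m^5 + 9*m^4*q^3 + 18*m^4*q^2 + 9*m^4*q + 6*m^3*q^4 + 12*m^3*q^3 + 6*m^3*q^2 + m^2*q^5 + 2*m^2*q^4 + m^2*q^3 + 20*m^2 - 9*m*q + q^2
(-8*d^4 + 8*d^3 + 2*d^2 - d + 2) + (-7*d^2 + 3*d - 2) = -8*d^4 + 8*d^3 - 5*d^2 + 2*d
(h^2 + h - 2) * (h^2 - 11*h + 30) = h^4 - 10*h^3 + 17*h^2 + 52*h - 60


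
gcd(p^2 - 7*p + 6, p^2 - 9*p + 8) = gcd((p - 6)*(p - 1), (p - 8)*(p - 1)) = p - 1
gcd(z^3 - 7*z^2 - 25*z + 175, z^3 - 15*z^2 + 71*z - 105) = z^2 - 12*z + 35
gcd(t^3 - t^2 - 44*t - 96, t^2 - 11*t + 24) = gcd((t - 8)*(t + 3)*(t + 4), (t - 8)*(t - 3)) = t - 8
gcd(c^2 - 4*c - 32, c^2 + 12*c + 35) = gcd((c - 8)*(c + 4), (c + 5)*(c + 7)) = 1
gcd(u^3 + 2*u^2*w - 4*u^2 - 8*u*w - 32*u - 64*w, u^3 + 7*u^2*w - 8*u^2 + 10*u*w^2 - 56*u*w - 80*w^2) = u^2 + 2*u*w - 8*u - 16*w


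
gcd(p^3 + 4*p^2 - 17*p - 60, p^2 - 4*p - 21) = p + 3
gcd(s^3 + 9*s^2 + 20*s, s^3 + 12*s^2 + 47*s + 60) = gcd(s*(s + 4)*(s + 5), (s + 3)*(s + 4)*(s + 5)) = s^2 + 9*s + 20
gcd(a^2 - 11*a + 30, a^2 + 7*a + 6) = 1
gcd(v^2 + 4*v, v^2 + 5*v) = v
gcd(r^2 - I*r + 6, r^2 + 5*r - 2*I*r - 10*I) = 1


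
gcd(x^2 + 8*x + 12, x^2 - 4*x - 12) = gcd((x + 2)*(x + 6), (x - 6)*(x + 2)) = x + 2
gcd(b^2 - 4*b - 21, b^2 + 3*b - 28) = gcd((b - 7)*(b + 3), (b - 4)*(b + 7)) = 1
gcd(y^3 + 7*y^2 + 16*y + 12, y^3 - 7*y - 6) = y + 2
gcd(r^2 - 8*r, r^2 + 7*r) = r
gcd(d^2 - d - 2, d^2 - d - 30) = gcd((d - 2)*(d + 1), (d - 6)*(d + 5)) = 1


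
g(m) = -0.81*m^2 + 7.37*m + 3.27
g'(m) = 7.37 - 1.62*m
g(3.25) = 18.67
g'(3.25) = 2.10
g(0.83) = 8.83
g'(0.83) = 6.03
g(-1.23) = -7.02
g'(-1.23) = 9.36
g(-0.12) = 2.37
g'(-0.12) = 7.56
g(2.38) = 16.22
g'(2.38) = 3.51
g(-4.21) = -42.11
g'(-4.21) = 14.19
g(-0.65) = -1.86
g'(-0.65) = 8.42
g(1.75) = 13.69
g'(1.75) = 4.54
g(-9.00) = -128.67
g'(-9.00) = 21.95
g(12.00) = -24.93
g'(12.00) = -12.07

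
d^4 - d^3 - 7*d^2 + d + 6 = (d - 3)*(d - 1)*(d + 1)*(d + 2)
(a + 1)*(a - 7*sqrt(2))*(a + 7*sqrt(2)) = a^3 + a^2 - 98*a - 98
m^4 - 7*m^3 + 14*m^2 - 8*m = m*(m - 4)*(m - 2)*(m - 1)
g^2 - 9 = (g - 3)*(g + 3)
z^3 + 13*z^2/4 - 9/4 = (z - 3/4)*(z + 1)*(z + 3)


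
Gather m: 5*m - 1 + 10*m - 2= 15*m - 3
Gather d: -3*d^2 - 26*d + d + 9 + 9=-3*d^2 - 25*d + 18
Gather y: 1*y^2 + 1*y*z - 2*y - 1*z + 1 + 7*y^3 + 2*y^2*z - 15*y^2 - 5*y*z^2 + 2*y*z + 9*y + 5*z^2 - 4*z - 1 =7*y^3 + y^2*(2*z - 14) + y*(-5*z^2 + 3*z + 7) + 5*z^2 - 5*z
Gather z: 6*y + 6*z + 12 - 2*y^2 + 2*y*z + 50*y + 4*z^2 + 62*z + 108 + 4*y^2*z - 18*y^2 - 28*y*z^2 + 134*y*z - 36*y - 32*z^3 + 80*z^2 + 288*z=-20*y^2 + 20*y - 32*z^3 + z^2*(84 - 28*y) + z*(4*y^2 + 136*y + 356) + 120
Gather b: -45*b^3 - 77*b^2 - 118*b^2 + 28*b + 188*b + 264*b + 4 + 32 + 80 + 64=-45*b^3 - 195*b^2 + 480*b + 180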